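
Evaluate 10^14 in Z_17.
By repeated squaring (mod 17): 10^{1}≡10, 10^{2}≡15, 10^{4}≡4, 10^{8}≡16. Then 10^{14} = 10^{8+4+2} ≡ 16 × 4 × 15 ≡ 8 (mod 17)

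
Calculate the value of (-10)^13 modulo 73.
By repeated squaring (mod 73): (-10)^{1}≡63, (-10)^{2}≡27, (-10)^{4}≡72, (-10)^{8}≡1. Then (-10)^{13} = (-10)^{8+4+1} ≡ 1 × 72 × 63 ≡ 10 (mod 73)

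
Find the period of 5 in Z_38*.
Powers of 5 mod 38: 5^1≡5, 5^2≡25, 5^3≡11, 5^4≡17, 5^5≡9, 5^6≡7, 5^7≡35, 5^8≡23, 5^9≡1. So the order of 5 is 9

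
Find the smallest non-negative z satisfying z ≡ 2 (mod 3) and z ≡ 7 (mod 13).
M = 3 × 13 = 39. M₁ = 13, y₁ ≡ 1 (mod 3). M₂ = 3, y₂ ≡ 9 (mod 13). z = 2×13×1 + 7×3×9 ≡ 20 (mod 39)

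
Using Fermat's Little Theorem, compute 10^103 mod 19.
By Fermat: 10^{18} ≡ 1 mod 19. 103 = 5×18 + 13. So 10^{103} ≡ 10^{13} ≡ 13 mod 19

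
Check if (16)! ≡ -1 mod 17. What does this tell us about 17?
(16)! mod 17 = 16. Since this equals -1 mod 17, Wilson confirms 17 is prime.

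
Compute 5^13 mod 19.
By repeated squaring mod 19: 5^{1}≡5, 5^{2}≡6, 5^{4}≡17, 5^{8}≡4. Then 5^{13} = 5^{8+4+1} ≡ 4 × 17 × 5 ≡ 17 mod 19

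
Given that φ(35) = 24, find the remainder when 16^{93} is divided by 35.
By Euler: 16^{24} ≡ 1 (mod 35) since gcd(16, 35) = 1. 93 = 3×24 + 21. So 16^{93} ≡ 16^{21} ≡ 1 (mod 35)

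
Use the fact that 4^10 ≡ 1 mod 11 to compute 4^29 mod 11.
By Fermat: 4^{10} ≡ 1 mod 11. 29 = 2×10 + 9. So 4^{29} ≡ 4^{9} ≡ 3 mod 11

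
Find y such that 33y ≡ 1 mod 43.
Since 43 is prime, by Fermat 33^(-1) ≡ 33^{41} ≡ 30 mod 43. Verify: 33 × 30 = 990 ≡ 1 mod 43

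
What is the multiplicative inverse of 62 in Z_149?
Since 149 is prime, by Fermat 62^(-1) ≡ 62^{147} ≡ 137 (mod 149). Verify: 62 × 137 = 8494 ≡ 1 (mod 149)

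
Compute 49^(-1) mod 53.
Since 53 is prime, by Fermat 49^(-1) ≡ 49^{51} ≡ 13 mod 53. Verify: 49 × 13 = 637 ≡ 1 mod 53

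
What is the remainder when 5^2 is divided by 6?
5^{2} = 25 ≡ 1 mod 6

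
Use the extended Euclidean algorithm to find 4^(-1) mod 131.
Extended GCD: 4(33) + 131(-1) = 1. So 4^(-1) ≡ 33 (mod 131). Verify: 4 × 33 = 132 ≡ 1 (mod 131)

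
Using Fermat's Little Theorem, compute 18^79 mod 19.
By Fermat: 18^{18} ≡ 1 (mod 19). 79 = 4×18 + 7. So 18^{79} ≡ 18^{7} ≡ 18 (mod 19)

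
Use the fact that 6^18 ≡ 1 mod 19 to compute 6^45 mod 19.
By Fermat: 6^{18} ≡ 1 mod 19. 45 = 2×18 + 9. So 6^{45} ≡ 6^{9} ≡ 1 mod 19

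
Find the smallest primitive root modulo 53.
g = 2. For each prime q|52: 2^{26}≡52, 2^{4}≡16, none ≡ 1, so ord_53(2) = 52 and 2 is a primitive root.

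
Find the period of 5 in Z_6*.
Powers of 5 mod 6: 5^1≡5, 5^2≡1. ord_6(5) = 2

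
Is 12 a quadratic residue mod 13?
By Euler's criterion: 12^{6} ≡ 1 (mod 13). Since this equals 1, 12 is a QR.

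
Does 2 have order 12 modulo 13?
ord_13(2) divides 12. For each prime q|12: 2^{6}≡12, 2^{4}≡3, none ≡ 1. So 2 has order 12 and is a primitive root mod 13.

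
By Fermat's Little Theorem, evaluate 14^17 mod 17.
By Fermat: 14^{16} ≡ 1 mod 17. So 14^{17} = 14^{16} · 14^{1} ≡ 14^{1} ≡ 14 mod 17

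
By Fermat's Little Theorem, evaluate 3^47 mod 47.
By Fermat: 3^{46} ≡ 1 mod 47. So 3^{47} = 3^{46} · 3^{1} ≡ 3^{1} ≡ 3 mod 47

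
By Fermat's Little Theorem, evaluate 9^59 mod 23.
By Fermat: 9^{22} ≡ 1 mod 23. 59 = 2×22 + 15. So 9^{59} ≡ 9^{15} ≡ 6 mod 23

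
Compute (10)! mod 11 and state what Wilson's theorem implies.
(10)! mod 11 = 10. Since this equals -1 (mod 11), Wilson confirms 11 is prime.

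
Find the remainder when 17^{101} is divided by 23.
By Fermat: 17^{22} ≡ 1 (mod 23). 101 = 4×22 + 13. So 17^{101} ≡ 17^{13} ≡ 10 (mod 23)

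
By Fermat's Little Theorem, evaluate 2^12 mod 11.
By Fermat: 2^{10} ≡ 1 (mod 11). So 2^{12} = 2^{10} · 2^{2} ≡ 2^{2} ≡ 4 (mod 11)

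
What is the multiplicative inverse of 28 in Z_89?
Since 89 is prime, by Fermat 28^(-1) ≡ 28^{87} ≡ 35 (mod 89). Verify: 28 × 35 = 980 ≡ 1 (mod 89)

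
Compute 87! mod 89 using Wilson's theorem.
(88)! = (87)! × (88) ≡ -1 mod 89. So (87)! ≡ -1 × (88)^(-1) ≡ (-1)×(-1) = 1 mod 89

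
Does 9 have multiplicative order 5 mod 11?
Powers of 9 mod 11: 9^1≡9, 9^2≡4, 9^3≡3, 9^4≡5, 9^5≡1. First k with 9^k≡1 is k=5. Yes, ord_11(9) = 5.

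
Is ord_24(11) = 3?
Powers of 11 mod 24: 11^1≡11, 11^2≡1. Already 11^2≡1, so the order is 2 < 3. No, the actual order is 2.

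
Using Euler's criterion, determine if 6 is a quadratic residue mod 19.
By Euler's criterion: 6^{9} ≡ 1 mod 19. Since this equals 1, 6 is a QR.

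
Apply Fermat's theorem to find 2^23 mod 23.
By Fermat: 2^{22} ≡ 1 mod 23. So 2^{23} = 2^{22} · 2^{1} ≡ 2^{1} ≡ 2 mod 23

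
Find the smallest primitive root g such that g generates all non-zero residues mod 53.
g = 2. Powers: [2, 4, 8, 16, 32, 11, ...] generates all 52 non-zero residues.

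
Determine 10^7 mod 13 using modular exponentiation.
By repeated squaring mod 13: 10^{1}≡10, 10^{2}≡9, 10^{4}≡3. Then 10^{7} = 10^{4+2+1} ≡ 3 × 9 × 10 ≡ 10 mod 13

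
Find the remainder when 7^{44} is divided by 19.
By Fermat: 7^{18} ≡ 1 mod 19. 44 = 2×18 + 8. So 7^{44} ≡ 7^{8} ≡ 11 mod 19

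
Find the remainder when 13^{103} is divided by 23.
By Fermat: 13^{22} ≡ 1 (mod 23). 103 = 4×22 + 15. So 13^{103} ≡ 13^{15} ≡ 18 (mod 23)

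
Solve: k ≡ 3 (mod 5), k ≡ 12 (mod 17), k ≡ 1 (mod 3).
M = 5 × 17 × 3 = 255. M₁ = 51, y₁ ≡ 1 (mod 5). M₂ = 15, y₂ ≡ 8 (mod 17). M₃ = 85, y₃ ≡ 1 (mod 3). k = 3×51×1 + 12×15×8 + 1×85×1 ≡ 148 (mod 255)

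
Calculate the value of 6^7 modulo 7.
Using Fermat: 6^{6} ≡ 1 mod 7. 7 ≡ 1 mod 6. So 6^{7} ≡ 6^{1} ≡ 6 mod 7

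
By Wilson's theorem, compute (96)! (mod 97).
By Wilson's theorem, (96)! ≡ -1 ≡ 96 (mod 97)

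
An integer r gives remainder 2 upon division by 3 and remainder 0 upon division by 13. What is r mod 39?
M = 3 × 13 = 39. M₁ = 13, y₁ ≡ 1 mod 3. M₂ = 3, y₂ ≡ 9 mod 13. r = 2×13×1 + 0×3×9 ≡ 26 mod 39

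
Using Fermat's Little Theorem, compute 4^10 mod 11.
By Fermat's Little Theorem, 4^{10} ≡ 1 (mod 11) since 11 is prime and gcd(4, 11) = 1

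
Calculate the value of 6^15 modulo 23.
By repeated squaring (mod 23): 6^{1}≡6, 6^{2}≡13, 6^{4}≡8, 6^{8}≡18. Then 6^{15} = 6^{8+4+2+1} ≡ 18 × 8 × 13 × 6 ≡ 8 (mod 23)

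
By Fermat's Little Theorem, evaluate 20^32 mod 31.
By Fermat: 20^{30} ≡ 1 mod 31. So 20^{32} = 20^{30} · 20^{2} ≡ 20^{2} ≡ 28 mod 31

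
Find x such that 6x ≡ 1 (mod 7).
Since 7 is prime, by Fermat 6^(-1) ≡ 6^{5} ≡ 6 (mod 7). Verify: 6 × 6 = 36 ≡ 1 (mod 7)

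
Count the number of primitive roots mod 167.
A prime p has φ(p-1) primitive roots; here φ(166) = 82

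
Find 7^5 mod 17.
By repeated squaring mod 17: 7^{1}≡7, 7^{2}≡15, 7^{4}≡4. Then 7^{5} = 7^{4+1} ≡ 4 × 7 ≡ 11 mod 17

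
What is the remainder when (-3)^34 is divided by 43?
By repeated squaring mod 43: (-3)^{1}≡40, (-3)^{2}≡9, (-3)^{4}≡38, (-3)^{8}≡25, (-3)^{16}≡23, (-3)^{32}≡13. Then (-3)^{34} = (-3)^{32+2} ≡ 13 × 9 ≡ 31 mod 43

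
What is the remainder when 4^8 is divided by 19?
By repeated squaring mod 19: 4^{1}≡4, 4^{2}≡16, 4^{4}≡9, 4^{8}≡5. So 4^{8} ≡ 5 mod 19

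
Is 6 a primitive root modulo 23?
6^{11} ≡ 1 (mod 23) and 11 < 22, so ord_23(6) = 11 ≠ 22 and 6 is not a primitive root.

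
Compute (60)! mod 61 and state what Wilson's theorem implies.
(60)! mod 61 = 60. Since this equals -1 mod 61, Wilson confirms 61 is prime.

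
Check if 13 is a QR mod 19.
By Euler's criterion: 13^{9} ≡ 18 (mod 19). Since this equals -1 (≡ 18), 13 is not a QR.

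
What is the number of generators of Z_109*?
There are φ(109-1) = φ(108) = 36 primitive roots modulo 109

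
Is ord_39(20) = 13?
Powers of 20 mod 39: 20^1≡20, 20^2≡10, 20^3≡5, 20^4≡22, 20^5≡11, 20^6≡25, 20^7≡32, 20^8≡16, 20^9≡8, 20^10≡4, 20^11≡2, 20^12≡1. Already 20^12≡1, so the order is 12 < 13. No, the actual order is 12.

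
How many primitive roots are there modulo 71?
A prime p has φ(p-1) primitive roots; here φ(70) = 24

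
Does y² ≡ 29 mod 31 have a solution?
By Euler's criterion: 29^{15} ≡ 30 mod 31. Since this equals -1 (≡ 30), 29 is not a QR.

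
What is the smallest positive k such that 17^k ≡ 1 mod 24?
Powers of 17 mod 24: 17^1≡17, 17^2≡1. Order = 2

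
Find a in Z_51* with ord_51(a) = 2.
16 has order 2 mod 51 since 16^{2} ≡ 1 (mod 51) and no smaller power works.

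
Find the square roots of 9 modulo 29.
The square roots of 9 mod 29 are 26 and 3. Verify: 26² = 676 ≡ 9 mod 29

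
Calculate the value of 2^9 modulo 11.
By repeated squaring mod 11: 2^{1}≡2, 2^{2}≡4, 2^{4}≡5, 2^{8}≡3. Then 2^{9} = 2^{8+1} ≡ 3 × 2 ≡ 6 mod 11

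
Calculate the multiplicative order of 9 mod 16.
Powers of 9 mod 16: 9^1≡9, 9^2≡1. Order = 2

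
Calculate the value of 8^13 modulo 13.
Using Fermat: 8^{12} ≡ 1 mod 13. 13 ≡ 1 mod 12. So 8^{13} ≡ 8^{1} ≡ 8 mod 13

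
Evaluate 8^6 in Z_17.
By repeated squaring (mod 17): 8^{1}≡8, 8^{2}≡13, 8^{4}≡16. Then 8^{6} = 8^{4+2} ≡ 16 × 13 ≡ 4 (mod 17)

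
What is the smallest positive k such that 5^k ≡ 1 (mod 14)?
Powers of 5 mod 14: 5^1≡5, 5^2≡11, 5^3≡13, 5^4≡9, 5^5≡3, 5^6≡1. So the order of 5 is 6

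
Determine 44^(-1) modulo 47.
Since 47 is prime, by Fermat 44^(-1) ≡ 44^{45} ≡ 31 (mod 47). Verify: 44 × 31 = 1364 ≡ 1 (mod 47)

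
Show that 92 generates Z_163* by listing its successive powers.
92^1, 92^2, ..., 92^{162} mod 163: [92, 151, 37, 144, 45, 65, 112, 35, 123, 69, 154, 150, 108, 156, 8, 84, 67, 133, 11, 34, 31, 81, 117, 6, 63, 91, 59, 49, 107, 64, 20, 47, 86, 88, 109, 85, 159, 121, 48, 15, 76, 146, 66, 41, 23, 160, 50, 36, 52, 57, 28, 131, 153, 58, 120, 119, 27, 39, 2, 21, 139, 74, 125, 90, 130, 61, 70, 83, 138, 145, 137, 53, 149, 16, 5, 134, 103, 22, 68, 62, 162, 71, 12, 126, 19, 118, 98, 51, 128, 40, 94, 9, 13, 55, 7, 155, 79, 96, 30, 152, 129, 132, 82, 46, 157, 100, 72, 104, 114, 56, 99, 143, 116, 77, 75, 54, 78, 4, 42, 115, 148, 87, 17, 97, 122, 140, 3, 113, 127, 111, 106, 135, 32, 10, 105, 43, 44, 136, 124, 161, 142, 24, 89, 38, 73, 33, 102, 93, 80, 25, 18, 26, 110, 14, 147, 158, 29, 60, 141, 95, 101, 1]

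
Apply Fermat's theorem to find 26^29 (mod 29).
By Fermat: 26^{28} ≡ 1 (mod 29). So 26^{29} = 26^{28} · 26^{1} ≡ 26^{1} ≡ 26 (mod 29)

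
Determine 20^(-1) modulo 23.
Since 23 is prime, by Fermat 20^(-1) ≡ 20^{21} ≡ 15 mod 23. Verify: 20 × 15 = 300 ≡ 1 mod 23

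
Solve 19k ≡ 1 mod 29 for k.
Since 29 is prime, by Fermat 19^(-1) ≡ 19^{27} ≡ 26 mod 29. Verify: 19 × 26 = 494 ≡ 1 mod 29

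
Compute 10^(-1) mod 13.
Since 13 is prime, by Fermat 10^(-1) ≡ 10^{11} ≡ 4 mod 13. Verify: 10 × 4 = 40 ≡ 1 mod 13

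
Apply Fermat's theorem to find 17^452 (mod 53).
By Fermat: 17^{52} ≡ 1 (mod 53). 452 ≡ 36 (mod 52). So 17^{452} ≡ 17^{36} ≡ 10 (mod 53)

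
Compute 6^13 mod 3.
By repeated squaring mod 3: 6^{1}≡0, 6^{2}≡0, 6^{4}≡0, 6^{8}≡0. Then 6^{13} = 6^{8+4+1} ≡ 0 × 0 × 0 ≡ 0 mod 3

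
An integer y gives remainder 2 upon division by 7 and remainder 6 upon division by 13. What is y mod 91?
M = 7 × 13 = 91. M₁ = 13, y₁ ≡ 6 mod 7. M₂ = 7, y₂ ≡ 2 mod 13. y = 2×13×6 + 6×7×2 ≡ 58 mod 91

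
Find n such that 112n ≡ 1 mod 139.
Since 139 is prime, by Fermat 112^(-1) ≡ 112^{137} ≡ 36 mod 139. Verify: 112 × 36 = 4032 ≡ 1 mod 139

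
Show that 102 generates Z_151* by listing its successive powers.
102^1, 102^2, ..., 102^{150} mod 151: [102, 136, 131, 74, 149, 98, 30, 40, 3, 4, 106, 91, 71, 145, 143, 90, 120, 9, 12, 16, 122, 62, 133, 127, 119, 58, 27, 36, 48, 64, 35, 97, 79, 55, 23, 81, 108, 144, 41, 105, 140, 86, 14, 69, 92, 22, 130, 123, 13, 118, 107, 42, 56, 125, 66, 88, 67, 39, 52, 19, 126, 17, 73, 47, 113, 50, 117, 5, 57, 76, 51, 68, 141, 37, 150, 49, 15, 20, 77, 2, 53, 121, 111, 148, 147, 45, 60, 80, 6, 8, 61, 31, 142, 139, 135, 29, 89, 18, 24, 32, 93, 124, 115, 103, 87, 116, 54, 72, 96, 128, 70, 43, 7, 110, 46, 11, 65, 137, 82, 59, 129, 21, 28, 138, 33, 44, 109, 95, 26, 85, 63, 84, 112, 99, 132, 25, 134, 78, 104, 38, 101, 34, 146, 94, 75, 100, 83, 10, 114, 1]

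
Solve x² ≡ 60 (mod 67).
The square roots of 60 mod 67 are 23 and 44. Verify: 23² = 529 ≡ 60 (mod 67)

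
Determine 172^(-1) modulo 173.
Since 173 is prime, by Fermat 172^(-1) ≡ 172^{171} ≡ 172 (mod 173). Verify: 172 × 172 = 29584 ≡ 1 (mod 173)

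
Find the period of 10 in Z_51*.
Powers of 10 mod 51: 10^1≡10, 10^2≡49, 10^3≡31, 10^4≡4, 10^5≡40, 10^6≡43, 10^7≡22, 10^8≡16, 10^9≡7, 10^10≡19, 10^11≡37, 10^12≡13, 10^13≡28, 10^14≡25, 10^15≡46, 10^16≡1. So the order of 10 is 16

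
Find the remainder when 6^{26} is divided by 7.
By Fermat: 6^{6} ≡ 1 (mod 7). 26 = 4×6 + 2. So 6^{26} ≡ 6^{2} ≡ 1 (mod 7)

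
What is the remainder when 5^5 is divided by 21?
By repeated squaring (mod 21): 5^{1}≡5, 5^{2}≡4, 5^{4}≡16. Then 5^{5} = 5^{4+1} ≡ 16 × 5 ≡ 17 (mod 21)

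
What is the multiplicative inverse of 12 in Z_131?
Since 131 is prime, by Fermat 12^(-1) ≡ 12^{129} ≡ 11 mod 131. Verify: 12 × 11 = 132 ≡ 1 mod 131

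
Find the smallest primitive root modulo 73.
g = 5. For each prime q|72: 5^{36}≡72, 5^{24}≡8, none ≡ 1, so ord_73(5) = 72 and 5 is a primitive root.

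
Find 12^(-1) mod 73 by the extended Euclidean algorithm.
Extended GCD: 12(-6) + 73(1) = 1. So 12^(-1) ≡ -6 ≡ 67 mod 73. Verify: 12 × 67 = 804 ≡ 1 mod 73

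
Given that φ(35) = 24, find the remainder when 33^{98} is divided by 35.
By Euler: 33^{24} ≡ 1 mod 35 since gcd(33, 35) = 1. 98 = 4×24 + 2. So 33^{98} ≡ 33^{2} ≡ 4 mod 35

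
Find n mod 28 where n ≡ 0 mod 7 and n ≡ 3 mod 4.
M = 7 × 4 = 28. M₁ = 4, y₁ ≡ 2 mod 7. M₂ = 7, y₂ ≡ 3 mod 4. n = 0×4×2 + 3×7×3 ≡ 7 mod 28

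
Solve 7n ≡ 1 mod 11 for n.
Since 11 is prime, by Fermat 7^(-1) ≡ 7^{9} ≡ 8 mod 11. Verify: 7 × 8 = 56 ≡ 1 mod 11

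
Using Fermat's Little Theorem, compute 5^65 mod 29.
By Fermat: 5^{28} ≡ 1 mod 29. 65 = 2×28 + 9. So 5^{65} ≡ 5^{9} ≡ 4 mod 29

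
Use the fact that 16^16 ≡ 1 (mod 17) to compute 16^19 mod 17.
By Fermat: 16^{16} ≡ 1 (mod 17). So 16^{19} = 16^{16} · 16^{3} ≡ 16^{3} ≡ 16 (mod 17)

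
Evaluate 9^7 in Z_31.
By repeated squaring (mod 31): 9^{1}≡9, 9^{2}≡19, 9^{4}≡20. Then 9^{7} = 9^{4+2+1} ≡ 20 × 19 × 9 ≡ 10 (mod 31)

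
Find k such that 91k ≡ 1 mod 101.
Since 101 is prime, by Fermat 91^(-1) ≡ 91^{99} ≡ 10 mod 101. Verify: 91 × 10 = 910 ≡ 1 mod 101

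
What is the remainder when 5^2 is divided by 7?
5^{2} = 25 ≡ 4 (mod 7)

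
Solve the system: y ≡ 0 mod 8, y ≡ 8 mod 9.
M = 8 × 9 = 72. M₁ = 9, y₁ ≡ 1 mod 8. M₂ = 8, y₂ ≡ 8 mod 9. y = 0×9×1 + 8×8×8 ≡ 8 mod 72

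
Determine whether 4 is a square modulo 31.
By Euler's criterion: 4^{15} ≡ 1 mod 31. Since this equals 1, 4 is a QR.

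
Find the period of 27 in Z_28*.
Powers of 27 mod 28: 27^1≡27, 27^2≡1. So the order of 27 is 2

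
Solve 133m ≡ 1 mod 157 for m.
Since 157 is prime, by Fermat 133^(-1) ≡ 133^{155} ≡ 85 mod 157. Verify: 133 × 85 = 11305 ≡ 1 mod 157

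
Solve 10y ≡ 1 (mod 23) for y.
Since 23 is prime, by Fermat 10^(-1) ≡ 10^{21} ≡ 7 (mod 23). Verify: 10 × 7 = 70 ≡ 1 (mod 23)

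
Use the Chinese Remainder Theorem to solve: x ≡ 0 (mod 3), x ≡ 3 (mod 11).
M = 3 × 11 = 33. M₁ = 11, y₁ ≡ 2 (mod 3). M₂ = 3, y₂ ≡ 4 (mod 11). x = 0×11×2 + 3×3×4 ≡ 3 (mod 33)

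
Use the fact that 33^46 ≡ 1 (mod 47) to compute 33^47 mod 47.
By Fermat: 33^{46} ≡ 1 (mod 47). So 33^{47} = 33^{46} · 33^{1} ≡ 33^{1} ≡ 33 (mod 47)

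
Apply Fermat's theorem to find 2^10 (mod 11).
By Fermat's Little Theorem, 2^{10} ≡ 1 (mod 11) since 11 is prime and gcd(2, 11) = 1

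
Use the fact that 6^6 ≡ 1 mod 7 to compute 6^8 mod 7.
By Fermat: 6^{6} ≡ 1 mod 7. So 6^{8} = 6^{6} · 6^{2} ≡ 6^{2} ≡ 1 mod 7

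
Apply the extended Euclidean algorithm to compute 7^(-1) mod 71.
Extended GCD: 7(-10) + 71(1) = 1. So 7^(-1) ≡ -10 ≡ 61 (mod 71). Verify: 7 × 61 = 427 ≡ 1 (mod 71)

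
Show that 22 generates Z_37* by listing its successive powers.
22^1, 22^2, ..., 22^{36} mod 37: [22, 3, 29, 9, 13, 27, 2, 7, 6, 21, 18, 26, 17, 4, 14, 12, 5, 36, 15, 34, 8, 28, 24, 10, 35, 30, 31, 16, 19, 11, 20, 33, 23, 25, 32, 1]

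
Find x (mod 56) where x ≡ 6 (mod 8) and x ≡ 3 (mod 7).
M = 8 × 7 = 56. M₁ = 7, y₁ ≡ 7 (mod 8). M₂ = 8, y₂ ≡ 1 (mod 7). x = 6×7×7 + 3×8×1 ≡ 38 (mod 56)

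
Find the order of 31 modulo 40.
Powers of 31 mod 40: 31^1≡31, 31^2≡1. ord_40(31) = 2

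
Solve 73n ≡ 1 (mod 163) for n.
Since 163 is prime, by Fermat 73^(-1) ≡ 73^{161} ≡ 67 (mod 163). Verify: 73 × 67 = 4891 ≡ 1 (mod 163)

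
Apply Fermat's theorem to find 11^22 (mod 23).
By Fermat's Little Theorem, 11^{22} ≡ 1 (mod 23) since 23 is prime and gcd(11, 23) = 1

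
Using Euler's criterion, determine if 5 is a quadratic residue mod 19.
By Euler's criterion: 5^{9} ≡ 1 mod 19. Since this equals 1, 5 is a QR.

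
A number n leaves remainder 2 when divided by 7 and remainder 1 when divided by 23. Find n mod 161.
M = 7 × 23 = 161. M₁ = 23, y₁ ≡ 4 mod 7. M₂ = 7, y₂ ≡ 10 mod 23. n = 2×23×4 + 1×7×10 ≡ 93 mod 161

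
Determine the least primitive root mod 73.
g = 5. Powers: [5, 25, 52, 41, 59, 3, 15, 2, 10, 50, ...] generates all 72 non-zero residues.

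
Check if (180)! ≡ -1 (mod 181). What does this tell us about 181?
(180)! mod 181 = 180. Since this equals -1 (mod 181), Wilson confirms 181 is prime.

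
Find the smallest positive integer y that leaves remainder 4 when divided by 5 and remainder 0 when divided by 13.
M = 5 × 13 = 65. M₁ = 13, y₁ ≡ 2 (mod 5). M₂ = 5, y₂ ≡ 8 (mod 13). y = 4×13×2 + 0×5×8 ≡ 39 (mod 65)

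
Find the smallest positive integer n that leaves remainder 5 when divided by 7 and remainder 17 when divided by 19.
M = 7 × 19 = 133. M₁ = 19, y₁ ≡ 3 (mod 7). M₂ = 7, y₂ ≡ 11 (mod 19). n = 5×19×3 + 17×7×11 ≡ 131 (mod 133)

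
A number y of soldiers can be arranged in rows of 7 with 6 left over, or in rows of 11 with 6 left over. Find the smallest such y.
M = 7 × 11 = 77. M₁ = 11, y₁ ≡ 2 (mod 7). M₂ = 7, y₂ ≡ 8 (mod 11). y = 6×11×2 + 6×7×8 ≡ 6 (mod 77)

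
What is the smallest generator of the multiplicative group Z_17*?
g = 3. Powers: [3, 9, 10, 13, 5, 15, 11, 16, ...] generates all 16 non-zero residues.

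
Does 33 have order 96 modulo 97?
33^{8} ≡ 1 (mod 97) and 8 < 96, so ord_97(33) = 8 ≠ 96 and 33 is not a primitive root.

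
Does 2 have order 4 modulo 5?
ord_5(2) divides 4. For each prime q|4: 2^{2}≡4, none ≡ 1. So 2 has order 4 and is a primitive root mod 5.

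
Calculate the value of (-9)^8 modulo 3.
By repeated squaring mod 3: (-9)^{1}≡0, (-9)^{2}≡0, (-9)^{4}≡0, (-9)^{8}≡0. So (-9)^{8} ≡ 0 mod 3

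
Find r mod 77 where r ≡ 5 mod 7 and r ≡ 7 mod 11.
M = 7 × 11 = 77. M₁ = 11, y₁ ≡ 2 mod 7. M₂ = 7, y₂ ≡ 8 mod 11. r = 5×11×2 + 7×7×8 ≡ 40 mod 77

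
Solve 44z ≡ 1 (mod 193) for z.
Since 193 is prime, by Fermat 44^(-1) ≡ 44^{191} ≡ 136 (mod 193). Verify: 44 × 136 = 5984 ≡ 1 (mod 193)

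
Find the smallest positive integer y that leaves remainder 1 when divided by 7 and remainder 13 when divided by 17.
M = 7 × 17 = 119. M₁ = 17, y₁ ≡ 5 (mod 7). M₂ = 7, y₂ ≡ 5 (mod 17). y = 1×17×5 + 13×7×5 ≡ 64 (mod 119)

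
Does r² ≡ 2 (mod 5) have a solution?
By Euler's criterion: 2^{2} ≡ 4 (mod 5). Since this equals -1 (≡ 4), 2 is not a QR.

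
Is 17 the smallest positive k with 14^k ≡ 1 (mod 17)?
Powers of 14 mod 17: 14^1≡14, 14^2≡9, 14^3≡7, 14^4≡13, 14^5≡12, 14^6≡15, 14^7≡6, 14^8≡16, 14^9≡3, 14^10≡8, 14^11≡10, 14^12≡4, 14^13≡5, 14^14≡2, 14^15≡11, 14^16≡1. Already 14^16≡1, so the order is 16 < 17. No, the actual order is 16.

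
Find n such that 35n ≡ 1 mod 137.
Since 137 is prime, by Fermat 35^(-1) ≡ 35^{135} ≡ 47 mod 137. Verify: 35 × 47 = 1645 ≡ 1 mod 137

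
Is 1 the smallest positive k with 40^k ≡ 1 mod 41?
Powers of 40 mod 41: 40^1≡40, 40^2≡1. 40^1≡40≢1, so ord ≠ 1. No, the actual order is 2.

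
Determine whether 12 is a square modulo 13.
By Euler's criterion: 12^{6} ≡ 1 mod 13. Since this equals 1, 12 is a QR.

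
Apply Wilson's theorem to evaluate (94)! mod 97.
(96)! = (94)! × (95) × (96) ≡ -1 mod 97. So (94)! ≡ -1 × [(96)(95)]^(-1) ≡ 48 mod 97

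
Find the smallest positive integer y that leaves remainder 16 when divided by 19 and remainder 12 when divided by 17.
M = 19 × 17 = 323. M₁ = 17, y₁ ≡ 9 (mod 19). M₂ = 19, y₂ ≡ 9 (mod 17). y = 16×17×9 + 12×19×9 ≡ 301 (mod 323)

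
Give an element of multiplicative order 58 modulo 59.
2 has order 58 mod 59 since 2^{58} ≡ 1 mod 59 and no smaller power works.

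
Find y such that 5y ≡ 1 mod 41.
Since 41 is prime, by Fermat 5^(-1) ≡ 5^{39} ≡ 33 mod 41. Verify: 5 × 33 = 165 ≡ 1 mod 41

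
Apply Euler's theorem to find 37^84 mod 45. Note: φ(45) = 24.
By Euler: 37^{24} ≡ 1 mod 45 since gcd(37, 45) = 1. 84 = 3×24 + 12. So 37^{84} ≡ 37^{12} ≡ 1 mod 45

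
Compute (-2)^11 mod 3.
Using Fermat: (-2)^{2} ≡ 1 mod 3. 11 ≡ 1 mod 2. So (-2)^{11} ≡ (-2)^{1} ≡ 1 mod 3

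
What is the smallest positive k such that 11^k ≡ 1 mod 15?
Powers of 11 mod 15: 11^1≡11, 11^2≡1. So the order of 11 is 2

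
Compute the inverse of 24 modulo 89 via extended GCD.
Extended GCD: 24(26) + 89(-7) = 1. So 24^(-1) ≡ 26 (mod 89). Verify: 24 × 26 = 624 ≡ 1 (mod 89)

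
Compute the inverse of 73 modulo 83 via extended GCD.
Extended GCD: 73(-25) + 83(22) = 1. So 73^(-1) ≡ -25 ≡ 58 (mod 83). Verify: 73 × 58 = 4234 ≡ 1 (mod 83)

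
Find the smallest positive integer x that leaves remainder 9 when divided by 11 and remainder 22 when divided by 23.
M = 11 × 23 = 253. M₁ = 23, y₁ ≡ 1 (mod 11). M₂ = 11, y₂ ≡ 21 (mod 23). x = 9×23×1 + 22×11×21 ≡ 229 (mod 253)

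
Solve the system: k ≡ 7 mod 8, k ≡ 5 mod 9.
M = 8 × 9 = 72. M₁ = 9, y₁ ≡ 1 mod 8. M₂ = 8, y₂ ≡ 8 mod 9. k = 7×9×1 + 5×8×8 ≡ 23 mod 72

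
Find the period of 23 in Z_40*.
Powers of 23 mod 40: 23^1≡23, 23^2≡9, 23^3≡7, 23^4≡1. Order = 4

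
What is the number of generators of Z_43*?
A prime p has φ(p-1) primitive roots; here φ(42) = 12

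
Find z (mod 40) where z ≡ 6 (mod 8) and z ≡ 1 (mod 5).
M = 8 × 5 = 40. M₁ = 5, y₁ ≡ 5 (mod 8). M₂ = 8, y₂ ≡ 2 (mod 5). z = 6×5×5 + 1×8×2 ≡ 6 (mod 40)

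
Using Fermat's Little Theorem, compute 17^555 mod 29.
By Fermat: 17^{28} ≡ 1 (mod 29). 555 ≡ 23 (mod 28). So 17^{555} ≡ 17^{23} ≡ 12 (mod 29)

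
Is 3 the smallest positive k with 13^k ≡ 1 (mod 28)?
Powers of 13 mod 28: 13^1≡13, 13^2≡1. Already 13^2≡1, so the order is 2 < 3. No, the actual order is 2.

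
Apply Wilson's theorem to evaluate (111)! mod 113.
(112)! = (111)! × (112) ≡ -1 (mod 113). So (111)! ≡ -1 × (112)^(-1) ≡ (-1)×(-1) = 1 (mod 113)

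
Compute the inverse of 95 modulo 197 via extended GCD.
Extended GCD: 95(56) + 197(-27) = 1. So 95^(-1) ≡ 56 mod 197. Verify: 95 × 56 = 5320 ≡ 1 mod 197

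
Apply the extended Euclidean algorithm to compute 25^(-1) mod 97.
Extended GCD: 25(-31) + 97(8) = 1. So 25^(-1) ≡ -31 ≡ 66 (mod 97). Verify: 25 × 66 = 1650 ≡ 1 (mod 97)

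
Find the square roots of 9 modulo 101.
The square roots of 9 mod 101 are 98 and 3. Verify: 98² = 9604 ≡ 9 (mod 101)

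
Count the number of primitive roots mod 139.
A prime p has φ(p-1) primitive roots; here φ(138) = 44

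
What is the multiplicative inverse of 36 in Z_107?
Since 107 is prime, by Fermat 36^(-1) ≡ 36^{105} ≡ 3 (mod 107). Verify: 36 × 3 = 108 ≡ 1 (mod 107)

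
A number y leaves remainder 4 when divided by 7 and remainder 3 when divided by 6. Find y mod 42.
M = 7 × 6 = 42. M₁ = 6, y₁ ≡ 6 mod 7. M₂ = 7, y₂ ≡ 1 mod 6. y = 4×6×6 + 3×7×1 ≡ 39 mod 42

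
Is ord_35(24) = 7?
Powers of 24 mod 35: 24^1≡24, 24^2≡16, 24^3≡34, 24^4≡11, 24^5≡19, 24^6≡1. Already 24^6≡1, so the order is 6 < 7. No, the actual order is 6.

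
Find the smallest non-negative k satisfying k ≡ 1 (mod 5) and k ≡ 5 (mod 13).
M = 5 × 13 = 65. M₁ = 13, y₁ ≡ 2 (mod 5). M₂ = 5, y₂ ≡ 8 (mod 13). k = 1×13×2 + 5×5×8 ≡ 31 (mod 65)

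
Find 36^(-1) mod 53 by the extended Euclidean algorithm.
Extended GCD: 36(-25) + 53(17) = 1. So 36^(-1) ≡ -25 ≡ 28 mod 53. Verify: 36 × 28 = 1008 ≡ 1 mod 53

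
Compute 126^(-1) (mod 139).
Since 139 is prime, by Fermat 126^(-1) ≡ 126^{137} ≡ 32 (mod 139). Verify: 126 × 32 = 4032 ≡ 1 (mod 139)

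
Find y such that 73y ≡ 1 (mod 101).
Since 101 is prime, by Fermat 73^(-1) ≡ 73^{99} ≡ 18 (mod 101). Verify: 73 × 18 = 1314 ≡ 1 (mod 101)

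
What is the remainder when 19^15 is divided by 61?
By repeated squaring mod 61: 19^{1}≡19, 19^{2}≡56, 19^{4}≡25, 19^{8}≡15. Then 19^{15} = 19^{8+4+2+1} ≡ 15 × 25 × 56 × 19 ≡ 60 mod 61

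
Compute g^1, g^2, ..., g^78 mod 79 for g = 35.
35^1, 35^2, ..., 35^{78} mod 79: [35, 40, 57, 20, 68, 10, 34, 5, 17, 42, 48, 21, 24, 50, 12, 25, 6, 52, 3, 26, 41, 13, 60, 46, 30, 23, 15, 51, 47, 65, 63, 72, 71, 36, 75, 18, 77, 9, 78, 44, 39, 22, 59, 11, 69, 45, 74, 62, 37, 31, 58, 55, 29, 67, 54, 73, 27, 76, 53, 38, 66, 19, 33, 49, 56, 64, 28, 32, 14, 16, 7, 8, 43, 4, 61, 2, 70, 1]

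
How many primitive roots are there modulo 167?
A prime p has φ(p-1) primitive roots; here φ(166) = 82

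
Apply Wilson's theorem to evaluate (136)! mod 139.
(138)! = (136)! × (137) × (138) ≡ -1 (mod 139). So (136)! ≡ -1 × [(138)(137)]^(-1) ≡ 69 (mod 139)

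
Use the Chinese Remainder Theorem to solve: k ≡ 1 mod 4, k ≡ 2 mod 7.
M = 4 × 7 = 28. M₁ = 7, y₁ ≡ 3 mod 4. M₂ = 4, y₂ ≡ 2 mod 7. k = 1×7×3 + 2×4×2 ≡ 9 mod 28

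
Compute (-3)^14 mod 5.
Using Fermat: (-3)^{4} ≡ 1 mod 5. 14 ≡ 2 mod 4. So (-3)^{14} ≡ (-3)^{2} ≡ 4 mod 5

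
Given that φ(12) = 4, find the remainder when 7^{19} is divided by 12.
By Euler: 7^{4} ≡ 1 (mod 12) since gcd(7, 12) = 1. 19 = 4×4 + 3. So 7^{19} ≡ 7^{3} ≡ 7 (mod 12)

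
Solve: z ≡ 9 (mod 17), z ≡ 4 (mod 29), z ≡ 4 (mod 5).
M = 17 × 29 × 5 = 2465. M₁ = 145, y₁ ≡ 2 (mod 17). M₂ = 85, y₂ ≡ 14 (mod 29). M₃ = 493, y₃ ≡ 2 (mod 5). z = 9×145×2 + 4×85×14 + 4×493×2 ≡ 1454 (mod 2465)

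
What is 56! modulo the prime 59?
(58)! = (56)! × (57) × (58) ≡ -1 mod 59. So (56)! ≡ -1 × [(58)(57)]^(-1) ≡ 29 mod 59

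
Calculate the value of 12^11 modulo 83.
By repeated squaring mod 83: 12^{1}≡12, 12^{2}≡61, 12^{4}≡69, 12^{8}≡30. Then 12^{11} = 12^{8+2+1} ≡ 30 × 61 × 12 ≡ 48 mod 83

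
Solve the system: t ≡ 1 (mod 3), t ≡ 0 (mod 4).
M = 3 × 4 = 12. M₁ = 4, y₁ ≡ 1 (mod 3). M₂ = 3, y₂ ≡ 3 (mod 4). t = 1×4×1 + 0×3×3 ≡ 4 (mod 12)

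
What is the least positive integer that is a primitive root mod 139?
g = 2. For each prime q|138: 2^{69}≡138, 2^{46}≡96, 2^{6}≡64, none ≡ 1, so ord_139(2) = 138 and 2 is a primitive root.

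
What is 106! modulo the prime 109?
(108)! = (106)! × (107) × (108) ≡ -1 (mod 109). So (106)! ≡ -1 × [(108)(107)]^(-1) ≡ 54 (mod 109)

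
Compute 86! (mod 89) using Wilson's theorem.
(88)! = (86)! × (87) × (88) ≡ -1 (mod 89). So (86)! ≡ -1 × [(88)(87)]^(-1) ≡ 44 (mod 89)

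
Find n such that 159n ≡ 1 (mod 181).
Since 181 is prime, by Fermat 159^(-1) ≡ 159^{179} ≡ 74 (mod 181). Verify: 159 × 74 = 11766 ≡ 1 (mod 181)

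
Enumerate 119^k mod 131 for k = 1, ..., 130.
119^1, 119^2, ..., 119^{130} mod 131: [119, 13, 106, 38, 68, 101, 98, 3, 95, 39, 56, 114, 73, 41, 32, 9, 23, 117, 37, 80, 88, 123, 96, 27, 69, 89, 111, 109, 2, 107, 26, 81, 76, 5, 71, 65, 6, 59, 78, 112, 97, 15, 82, 64, 18, 46, 103, 74, 29, 45, 115, 61, 54, 7, 47, 91, 87, 4, 83, 52, 31, 21, 10, 11, 130, 12, 118, 25, 93, 63, 30, 33, 128, 36, 92, 75, 17, 58, 90, 99, 122, 108, 14, 94, 51, 43, 8, 35, 104, 62, 42, 20, 22, 129, 24, 105, 50, 55, 126, 60, 66, 125, 72, 53, 19, 34, 116, 49, 67, 113, 85, 28, 57, 102, 86, 16, 70, 77, 124, 84, 40, 44, 127, 48, 79, 100, 110, 121, 120, 1]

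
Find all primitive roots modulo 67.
There are φ(66) = 20 primitive roots mod 67: {2, 7, 11, 12, 13, 18, 20, 28, 31, 32, 34, 41, 44, 46, 48, 50, 51, 57, 61, 63}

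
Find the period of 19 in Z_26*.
Powers of 19 mod 26: 19^1≡19, 19^2≡23, 19^3≡21, 19^4≡9, 19^5≡15, 19^6≡25, 19^7≡7, 19^8≡3, 19^9≡5, 19^10≡17, 19^11≡11, 19^12≡1. ord_26(19) = 12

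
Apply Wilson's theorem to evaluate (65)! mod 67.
(66)! = (65)! × (66) ≡ -1 (mod 67). So (65)! ≡ -1 × (66)^(-1) ≡ (-1)×(-1) = 1 (mod 67)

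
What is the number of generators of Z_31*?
A prime p has φ(p-1) primitive roots; here φ(30) = 8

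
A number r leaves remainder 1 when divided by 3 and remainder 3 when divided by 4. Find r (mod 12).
M = 3 × 4 = 12. M₁ = 4, y₁ ≡ 1 (mod 3). M₂ = 3, y₂ ≡ 3 (mod 4). r = 1×4×1 + 3×3×3 ≡ 7 (mod 12)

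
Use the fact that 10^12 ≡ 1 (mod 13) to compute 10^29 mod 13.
By Fermat: 10^{12} ≡ 1 (mod 13). 29 = 2×12 + 5. So 10^{29} ≡ 10^{5} ≡ 4 (mod 13)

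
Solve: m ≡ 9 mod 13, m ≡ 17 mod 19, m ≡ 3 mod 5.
M = 13 × 19 × 5 = 1235. M₁ = 95, y₁ ≡ 10 mod 13. M₂ = 65, y₂ ≡ 12 mod 19. M₃ = 247, y₃ ≡ 3 mod 5. m = 9×95×10 + 17×65×12 + 3×247×3 ≡ 568 mod 1235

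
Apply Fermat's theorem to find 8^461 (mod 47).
By Fermat: 8^{46} ≡ 1 (mod 47). 461 ≡ 1 (mod 46). So 8^{461} ≡ 8^{1} ≡ 8 (mod 47)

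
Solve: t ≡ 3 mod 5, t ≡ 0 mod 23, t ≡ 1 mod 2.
M = 5 × 23 × 2 = 230. M₁ = 46, y₁ ≡ 1 mod 5. M₂ = 10, y₂ ≡ 7 mod 23. M₃ = 115, y₃ ≡ 1 mod 2. t = 3×46×1 + 0×10×7 + 1×115×1 ≡ 23 mod 230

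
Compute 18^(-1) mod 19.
Since 19 is prime, by Fermat 18^(-1) ≡ 18^{17} ≡ 18 mod 19. Verify: 18 × 18 = 324 ≡ 1 mod 19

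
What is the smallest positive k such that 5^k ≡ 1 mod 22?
Powers of 5 mod 22: 5^1≡5, 5^2≡3, 5^3≡15, 5^4≡9, 5^5≡1. ord_22(5) = 5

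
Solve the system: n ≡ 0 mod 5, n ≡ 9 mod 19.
M = 5 × 19 = 95. M₁ = 19, y₁ ≡ 4 mod 5. M₂ = 5, y₂ ≡ 4 mod 19. n = 0×19×4 + 9×5×4 ≡ 85 mod 95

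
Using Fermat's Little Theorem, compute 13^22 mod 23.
By Fermat's Little Theorem, 13^{22} ≡ 1 mod 23 since 23 is prime and gcd(13, 23) = 1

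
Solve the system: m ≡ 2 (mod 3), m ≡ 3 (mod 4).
M = 3 × 4 = 12. M₁ = 4, y₁ ≡ 1 (mod 3). M₂ = 3, y₂ ≡ 3 (mod 4). m = 2×4×1 + 3×3×3 ≡ 11 (mod 12)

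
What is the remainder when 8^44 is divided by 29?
Using Fermat: 8^{28} ≡ 1 mod 29. 44 ≡ 16 mod 28. So 8^{44} ≡ 8^{16} ≡ 23 mod 29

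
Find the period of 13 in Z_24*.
Powers of 13 mod 24: 13^1≡13, 13^2≡1. So the order of 13 is 2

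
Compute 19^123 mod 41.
Using Fermat: 19^{40} ≡ 1 (mod 41). 123 ≡ 3 (mod 40). So 19^{123} ≡ 19^{3} ≡ 12 (mod 41)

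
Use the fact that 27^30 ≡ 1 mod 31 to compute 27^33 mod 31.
By Fermat: 27^{30} ≡ 1 mod 31. So 27^{33} = 27^{30} · 27^{3} ≡ 27^{3} ≡ 29 mod 31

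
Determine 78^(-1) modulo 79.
Since 79 is prime, by Fermat 78^(-1) ≡ 78^{77} ≡ 78 mod 79. Verify: 78 × 78 = 6084 ≡ 1 mod 79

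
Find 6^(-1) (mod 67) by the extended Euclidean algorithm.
Extended GCD: 6(-11) + 67(1) = 1. So 6^(-1) ≡ -11 ≡ 56 (mod 67). Verify: 6 × 56 = 336 ≡ 1 (mod 67)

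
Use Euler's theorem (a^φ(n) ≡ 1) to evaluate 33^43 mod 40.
By Euler: 33^{16} ≡ 1 (mod 40) since gcd(33, 40) = 1. 43 = 2×16 + 11. So 33^{43} ≡ 33^{11} ≡ 17 (mod 40)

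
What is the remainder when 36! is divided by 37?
By Wilson's theorem, (36)! ≡ -1 ≡ 36 (mod 37)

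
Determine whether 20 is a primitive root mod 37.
ord_37(20) divides 36. For each prime q|36: 20^{18}≡36, 20^{12}≡26, none ≡ 1. So 20 has order 36 and is a primitive root mod 37.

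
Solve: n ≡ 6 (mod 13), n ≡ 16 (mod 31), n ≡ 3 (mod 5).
M = 13 × 31 × 5 = 2015. M₁ = 155, y₁ ≡ 12 (mod 13). M₂ = 65, y₂ ≡ 21 (mod 31). M₃ = 403, y₃ ≡ 2 (mod 5). n = 6×155×12 + 16×65×21 + 3×403×2 ≡ 1163 (mod 2015)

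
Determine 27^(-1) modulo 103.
Since 103 is prime, by Fermat 27^(-1) ≡ 27^{101} ≡ 42 mod 103. Verify: 27 × 42 = 1134 ≡ 1 mod 103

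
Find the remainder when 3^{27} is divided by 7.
By Fermat: 3^{6} ≡ 1 mod 7. 27 = 4×6 + 3. So 3^{27} ≡ 3^{3} ≡ 6 mod 7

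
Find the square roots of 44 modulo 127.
The square roots of 44 mod 127 are 60 and 67. Verify: 60² = 3600 ≡ 44 (mod 127)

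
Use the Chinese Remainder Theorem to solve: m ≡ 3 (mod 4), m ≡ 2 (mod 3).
M = 4 × 3 = 12. M₁ = 3, y₁ ≡ 3 (mod 4). M₂ = 4, y₂ ≡ 1 (mod 3). m = 3×3×3 + 2×4×1 ≡ 11 (mod 12)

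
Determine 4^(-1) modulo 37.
Since 37 is prime, by Fermat 4^(-1) ≡ 4^{35} ≡ 28 mod 37. Verify: 4 × 28 = 112 ≡ 1 mod 37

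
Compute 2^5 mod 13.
By repeated squaring mod 13: 2^{1}≡2, 2^{2}≡4, 2^{4}≡3. Then 2^{5} = 2^{4+1} ≡ 3 × 2 ≡ 6 mod 13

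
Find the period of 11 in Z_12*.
Powers of 11 mod 12: 11^1≡11, 11^2≡1. ord_12(11) = 2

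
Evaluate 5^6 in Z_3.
Using Fermat: 5^{2} ≡ 1 (mod 3). 6 ≡ 0 (mod 2). So 5^{6} ≡ 5^{0} ≡ 1 (mod 3)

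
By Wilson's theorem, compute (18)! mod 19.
By Wilson's theorem, (18)! ≡ -1 ≡ 18 mod 19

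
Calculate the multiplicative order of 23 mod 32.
Powers of 23 mod 32: 23^1≡23, 23^2≡17, 23^3≡7, 23^4≡1. Order = 4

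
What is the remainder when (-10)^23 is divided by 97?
By repeated squaring (mod 97): (-10)^{1}≡87, (-10)^{2}≡3, (-10)^{4}≡9, (-10)^{8}≡81, (-10)^{16}≡62. Then (-10)^{23} = (-10)^{16+4+2+1} ≡ 62 × 9 × 3 × 87 ≡ 41 (mod 97)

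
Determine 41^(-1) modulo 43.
Since 43 is prime, by Fermat 41^(-1) ≡ 41^{41} ≡ 21 (mod 43). Verify: 41 × 21 = 861 ≡ 1 (mod 43)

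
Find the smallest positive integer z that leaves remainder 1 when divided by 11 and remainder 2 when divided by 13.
M = 11 × 13 = 143. M₁ = 13, y₁ ≡ 6 (mod 11). M₂ = 11, y₂ ≡ 6 (mod 13). z = 1×13×6 + 2×11×6 ≡ 67 (mod 143)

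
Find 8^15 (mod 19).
By repeated squaring (mod 19): 8^{1}≡8, 8^{2}≡7, 8^{4}≡11, 8^{8}≡7. Then 8^{15} = 8^{8+4+2+1} ≡ 7 × 11 × 7 × 8 ≡ 18 (mod 19)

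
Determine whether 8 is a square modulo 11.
By Euler's criterion: 8^{5} ≡ 10 mod 11. Since this equals -1 (≡ 10), 8 is not a QR.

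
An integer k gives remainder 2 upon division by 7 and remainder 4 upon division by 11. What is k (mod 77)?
M = 7 × 11 = 77. M₁ = 11, y₁ ≡ 2 (mod 7). M₂ = 7, y₂ ≡ 8 (mod 11). k = 2×11×2 + 4×7×8 ≡ 37 (mod 77)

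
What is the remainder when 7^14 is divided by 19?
By repeated squaring mod 19: 7^{1}≡7, 7^{2}≡11, 7^{4}≡7, 7^{8}≡11. Then 7^{14} = 7^{8+4+2} ≡ 11 × 7 × 11 ≡ 11 mod 19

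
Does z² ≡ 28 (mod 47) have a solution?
By Euler's criterion: 28^{23} ≡ 1 (mod 47). Since this equals 1, 28 is a QR.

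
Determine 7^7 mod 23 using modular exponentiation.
By repeated squaring (mod 23): 7^{1}≡7, 7^{2}≡3, 7^{4}≡9. Then 7^{7} = 7^{4+2+1} ≡ 9 × 3 × 7 ≡ 5 (mod 23)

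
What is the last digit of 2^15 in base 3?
Using Fermat: 2^{2} ≡ 1 mod 3. 15 ≡ 1 mod 2. So 2^{15} ≡ 2^{1} ≡ 2 mod 3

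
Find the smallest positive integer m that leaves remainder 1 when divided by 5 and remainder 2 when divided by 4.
M = 5 × 4 = 20. M₁ = 4, y₁ ≡ 4 mod 5. M₂ = 5, y₂ ≡ 1 mod 4. m = 1×4×4 + 2×5×1 ≡ 6 mod 20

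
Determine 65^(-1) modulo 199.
Since 199 is prime, by Fermat 65^(-1) ≡ 65^{197} ≡ 49 (mod 199). Verify: 65 × 49 = 3185 ≡ 1 (mod 199)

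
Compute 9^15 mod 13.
Using Fermat: 9^{12} ≡ 1 (mod 13). 15 ≡ 3 (mod 12). So 9^{15} ≡ 9^{3} ≡ 1 (mod 13)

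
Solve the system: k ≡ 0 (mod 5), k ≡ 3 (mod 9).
M = 5 × 9 = 45. M₁ = 9, y₁ ≡ 4 (mod 5). M₂ = 5, y₂ ≡ 2 (mod 9). k = 0×9×4 + 3×5×2 ≡ 30 (mod 45)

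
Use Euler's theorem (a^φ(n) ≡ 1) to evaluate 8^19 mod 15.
By Euler: 8^{8} ≡ 1 mod 15 since gcd(8, 15) = 1. 19 = 2×8 + 3. So 8^{19} ≡ 8^{3} ≡ 2 mod 15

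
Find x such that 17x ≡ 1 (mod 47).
Since 47 is prime, by Fermat 17^(-1) ≡ 17^{45} ≡ 36 (mod 47). Verify: 17 × 36 = 612 ≡ 1 (mod 47)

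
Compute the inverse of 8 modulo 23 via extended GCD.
Extended GCD: 8(3) + 23(-1) = 1. So 8^(-1) ≡ 3 mod 23. Verify: 8 × 3 = 24 ≡ 1 mod 23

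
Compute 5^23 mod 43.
By repeated squaring (mod 43): 5^{1}≡5, 5^{2}≡25, 5^{4}≡23, 5^{8}≡13, 5^{16}≡40. Then 5^{23} = 5^{16+4+2+1} ≡ 40 × 23 × 25 × 5 ≡ 18 (mod 43)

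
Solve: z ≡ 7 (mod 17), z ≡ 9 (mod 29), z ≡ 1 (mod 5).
M = 17 × 29 × 5 = 2465. M₁ = 145, y₁ ≡ 2 (mod 17). M₂ = 85, y₂ ≡ 14 (mod 29). M₃ = 493, y₃ ≡ 2 (mod 5). z = 7×145×2 + 9×85×14 + 1×493×2 ≡ 1401 (mod 2465)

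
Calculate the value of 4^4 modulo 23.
4^{4} = 256 ≡ 3 (mod 23)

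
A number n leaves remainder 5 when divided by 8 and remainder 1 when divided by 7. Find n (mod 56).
M = 8 × 7 = 56. M₁ = 7, y₁ ≡ 7 (mod 8). M₂ = 8, y₂ ≡ 1 (mod 7). n = 5×7×7 + 1×8×1 ≡ 29 (mod 56)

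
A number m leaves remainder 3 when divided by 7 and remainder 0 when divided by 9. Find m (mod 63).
M = 7 × 9 = 63. M₁ = 9, y₁ ≡ 4 (mod 7). M₂ = 7, y₂ ≡ 4 (mod 9). m = 3×9×4 + 0×7×4 ≡ 45 (mod 63)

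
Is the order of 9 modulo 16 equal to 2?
Powers of 9 mod 16: 9^1≡9, 9^2≡1. First k with 9^k≡1 is k=2. Yes, ord_16(9) = 2.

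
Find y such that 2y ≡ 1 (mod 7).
Since 7 is prime, by Fermat 2^(-1) ≡ 2^{5} ≡ 4 (mod 7). Verify: 2 × 4 = 8 ≡ 1 (mod 7)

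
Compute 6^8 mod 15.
By repeated squaring mod 15: 6^{1}≡6, 6^{2}≡6, 6^{4}≡6, 6^{8}≡6. So 6^{8} ≡ 6 mod 15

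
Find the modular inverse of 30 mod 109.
Since 109 is prime, by Fermat 30^(-1) ≡ 30^{107} ≡ 40 mod 109. Verify: 30 × 40 = 1200 ≡ 1 mod 109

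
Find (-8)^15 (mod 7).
Using Fermat: (-8)^{6} ≡ 1 (mod 7). 15 ≡ 3 (mod 6). So (-8)^{15} ≡ (-8)^{3} ≡ 6 (mod 7)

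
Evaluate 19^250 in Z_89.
Using Fermat: 19^{88} ≡ 1 (mod 89). 250 ≡ 74 (mod 88). So 19^{250} ≡ 19^{74} ≡ 68 (mod 89)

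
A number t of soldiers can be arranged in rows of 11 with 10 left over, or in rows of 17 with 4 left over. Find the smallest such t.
M = 11 × 17 = 187. M₁ = 17, y₁ ≡ 2 mod 11. M₂ = 11, y₂ ≡ 14 mod 17. t = 10×17×2 + 4×11×14 ≡ 21 mod 187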